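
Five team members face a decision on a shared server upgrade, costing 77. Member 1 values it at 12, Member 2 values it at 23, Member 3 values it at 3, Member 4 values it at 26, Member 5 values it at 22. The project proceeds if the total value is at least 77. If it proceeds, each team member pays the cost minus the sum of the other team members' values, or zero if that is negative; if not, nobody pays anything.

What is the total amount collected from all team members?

Total value 86 ≥ cost 77, so it is built.
Member 1: others sum to 74; max(0, 77 - 74) = 3.
Member 2: others sum to 63; max(0, 77 - 63) = 14.
Member 3: others sum to 83; max(0, 77 - 83) = 0.
Member 4: others sum to 60; max(0, 77 - 60) = 17.
Member 5: others sum to 64; max(0, 77 - 64) = 13.
Total collected = 3 + 14 + 0 + 17 + 13 = 47.

47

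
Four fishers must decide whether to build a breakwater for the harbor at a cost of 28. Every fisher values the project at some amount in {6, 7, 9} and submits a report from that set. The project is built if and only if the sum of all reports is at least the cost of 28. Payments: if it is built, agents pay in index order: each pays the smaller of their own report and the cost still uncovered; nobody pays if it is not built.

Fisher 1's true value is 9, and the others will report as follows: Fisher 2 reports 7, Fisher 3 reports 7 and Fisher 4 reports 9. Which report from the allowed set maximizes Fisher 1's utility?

6

Report 6: project built, pays 6, utility 9 - 6 = 3.
Report 7: project built, pays 7, utility 9 - 7 = 2.
Report 9: project built, pays 9, utility 9 - 9 = 0.
The best choice is 6 with utility 3.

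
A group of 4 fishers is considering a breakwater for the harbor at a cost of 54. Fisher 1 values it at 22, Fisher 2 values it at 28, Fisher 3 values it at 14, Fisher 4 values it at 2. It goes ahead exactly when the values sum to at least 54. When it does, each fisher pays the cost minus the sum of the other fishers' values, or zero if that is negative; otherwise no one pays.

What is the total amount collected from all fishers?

Total value 66 ≥ cost 54, so it is built.
Fisher 1: others sum to 44; max(0, 54 - 44) = 10.
Fisher 2: others sum to 38; max(0, 54 - 38) = 16.
Fisher 3: others sum to 52; max(0, 54 - 52) = 2.
Fisher 4: others sum to 64; max(0, 54 - 64) = 0.
Total collected = 10 + 16 + 2 + 0 = 28.

28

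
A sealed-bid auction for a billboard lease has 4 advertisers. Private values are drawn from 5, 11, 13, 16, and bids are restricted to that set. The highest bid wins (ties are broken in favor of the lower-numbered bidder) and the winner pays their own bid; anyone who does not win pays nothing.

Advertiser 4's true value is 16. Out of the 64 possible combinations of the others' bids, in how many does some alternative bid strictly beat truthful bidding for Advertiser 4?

8

Others bid (5, 5, 5): truth gives 0; bid 11 gives 5 > 0. Violating.
Others bid (5, 5, 11): truth gives 0; bid 13 gives 3 > 0. Violating.
Others bid (5, 11, 5): truth gives 0; bid 13 gives 3 > 0. Violating.
Others bid (5, 11, 11): truth gives 0; bid 13 gives 3 > 0. Violating.
Others bid (5, 5, 13): truth gives 0; no alternative beats it.
Others bid (5, 5, 16): truth gives 0; no alternative beats it.
(Checking all 64 profiles: 8 have a profitable deviation, 56 do not.)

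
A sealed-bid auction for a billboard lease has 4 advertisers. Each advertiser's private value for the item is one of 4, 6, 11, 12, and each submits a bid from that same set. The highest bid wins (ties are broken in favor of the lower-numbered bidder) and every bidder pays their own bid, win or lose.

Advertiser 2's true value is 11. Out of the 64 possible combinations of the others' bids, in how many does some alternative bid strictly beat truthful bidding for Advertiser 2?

50

Others bid (4, 4, 4): truth gives 0; bid 6 gives 5 > 0. Violating.
Others bid (4, 4, 6): truth gives 0; bid 6 gives 5 > 0. Violating.
Others bid (4, 4, 12): truth gives -11; bid 12 gives -1 > -11. Violating.
Others bid (4, 6, 4): truth gives 0; bid 6 gives 5 > 0. Violating.
Others bid (4, 4, 11): truth gives 0; no alternative beats it.
Others bid (4, 6, 11): truth gives 0; no alternative beats it.
(Checking all 64 profiles: 50 have a profitable deviation, 14 do not.)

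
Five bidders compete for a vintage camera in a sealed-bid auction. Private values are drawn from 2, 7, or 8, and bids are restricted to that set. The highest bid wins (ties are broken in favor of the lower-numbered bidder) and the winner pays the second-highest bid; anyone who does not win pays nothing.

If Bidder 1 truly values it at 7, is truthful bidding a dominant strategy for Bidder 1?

Yes

Check each profile of the others' bids and compare truth against every alternative bid.
Others bid (2, 2, 2, 2): truth gives 5, best alternative gives 5.
Others bid (2, 2, 2, 7): truth gives 0, best alternative gives 0.
Others bid (2, 2, 2, 8): truth gives 0, best alternative gives 0.
Others bid (2, 2, 7, 2): truth gives 0, best alternative gives 0.
Others bid (2, 2, 7, 7): truth gives 0, best alternative gives 0.
Others bid (2, 2, 7, 8): truth gives 0, best alternative gives 0.
(Remaining 75 profiles checked similarly; truth is weakly best in each.)
In every case the truthful bid is at least as good as any alternative, so it is a dominant strategy.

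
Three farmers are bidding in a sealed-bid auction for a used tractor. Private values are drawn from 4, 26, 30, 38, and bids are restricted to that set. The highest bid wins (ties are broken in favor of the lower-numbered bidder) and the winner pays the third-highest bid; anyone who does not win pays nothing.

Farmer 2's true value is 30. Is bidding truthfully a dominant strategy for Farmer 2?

No

Consider the case where Farmer 1 bids 4 and Farmer 3 bids 38.
Truthful bid 30: loses, pays 0, utility 0.
Bid 38 instead: wins, pays 4, utility 30 - 4 = 26.
Since 26 > 0, bidding 38 is strictly better here, so truthful bidding is not dominant.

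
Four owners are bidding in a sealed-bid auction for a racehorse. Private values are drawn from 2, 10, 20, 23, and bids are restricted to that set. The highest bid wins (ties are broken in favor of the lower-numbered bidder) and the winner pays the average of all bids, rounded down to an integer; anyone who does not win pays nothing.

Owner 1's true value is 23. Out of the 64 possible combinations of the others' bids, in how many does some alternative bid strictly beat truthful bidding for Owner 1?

14

Others bid (2, 2, 2): truth gives 16; bid 2 gives 21 > 16. Violating.
Others bid (2, 2, 10): truth gives 14; bid 10 gives 17 > 14. Violating.
Others bid (2, 10, 2): truth gives 14; bid 10 gives 17 > 14. Violating.
Others bid (2, 10, 10): truth gives 12; bid 10 gives 15 > 12. Violating.
Others bid (2, 2, 20): truth gives 12; no alternative beats it.
Others bid (2, 2, 23): truth gives 11; no alternative beats it.
(Checking all 64 profiles: 14 have a profitable deviation, 50 do not.)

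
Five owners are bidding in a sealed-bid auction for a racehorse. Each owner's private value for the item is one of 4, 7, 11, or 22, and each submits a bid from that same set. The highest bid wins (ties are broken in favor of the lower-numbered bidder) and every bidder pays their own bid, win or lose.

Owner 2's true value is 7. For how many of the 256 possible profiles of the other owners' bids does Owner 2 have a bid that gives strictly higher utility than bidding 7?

Others bid (4, 4, 4, 11): truth gives -7; bid 4 gives -4 > -7. Violating.
Others bid (4, 4, 4, 22): truth gives -7; bid 4 gives -4 > -7. Violating.
Others bid (4, 4, 7, 11): truth gives -7; bid 4 gives -4 > -7. Violating.
Others bid (4, 4, 7, 22): truth gives -7; bid 4 gives -4 > -7. Violating.
Others bid (4, 4, 4, 4): truth gives 0; no alternative beats it.
Others bid (4, 4, 4, 7): truth gives 0; no alternative beats it.
(Checking all 256 profiles: 248 have a profitable deviation, 8 do not.)

248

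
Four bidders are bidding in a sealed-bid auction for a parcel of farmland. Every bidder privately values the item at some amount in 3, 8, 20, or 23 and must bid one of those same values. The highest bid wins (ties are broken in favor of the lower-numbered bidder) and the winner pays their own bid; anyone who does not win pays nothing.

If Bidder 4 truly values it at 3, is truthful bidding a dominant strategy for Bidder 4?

Yes

Check each profile of the others' bids and compare truth against every alternative bid.
Others bid (3, 3, 3): truth gives 0, best alternative gives -5.
Others bid (3, 3, 8): truth gives 0, best alternative gives 0.
Others bid (3, 3, 20): truth gives 0, best alternative gives 0.
Others bid (3, 3, 23): truth gives 0, best alternative gives 0.
Others bid (3, 8, 3): truth gives 0, best alternative gives 0.
Others bid (3, 8, 8): truth gives 0, best alternative gives 0.
(Remaining 58 profiles checked similarly; truth is weakly best in each.)
In every case the truthful bid is at least as good as any alternative, so it is a dominant strategy.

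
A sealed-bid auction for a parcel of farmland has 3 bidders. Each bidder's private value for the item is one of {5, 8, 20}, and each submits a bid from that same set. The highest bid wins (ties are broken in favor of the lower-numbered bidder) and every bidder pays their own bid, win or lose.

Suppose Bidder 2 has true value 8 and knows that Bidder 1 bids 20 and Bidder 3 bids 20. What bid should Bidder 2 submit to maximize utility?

Bid 5: loses but pays 5, utility -5.
Bid 8: loses but pays 8, utility -8.
Bid 20: loses but pays 20, utility -20.
The best choice is 5 with utility -5.

5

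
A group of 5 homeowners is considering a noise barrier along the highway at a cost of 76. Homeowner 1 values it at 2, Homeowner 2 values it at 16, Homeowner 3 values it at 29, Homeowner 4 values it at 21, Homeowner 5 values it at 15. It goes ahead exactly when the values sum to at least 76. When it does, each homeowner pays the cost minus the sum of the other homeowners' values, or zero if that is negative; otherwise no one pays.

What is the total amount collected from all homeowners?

Total value 83 ≥ cost 76, so it is built.
Homeowner 1: others sum to 81; max(0, 76 - 81) = 0.
Homeowner 2: others sum to 67; max(0, 76 - 67) = 9.
Homeowner 3: others sum to 54; max(0, 76 - 54) = 22.
Homeowner 4: others sum to 62; max(0, 76 - 62) = 14.
Homeowner 5: others sum to 68; max(0, 76 - 68) = 8.
Total collected = 0 + 9 + 22 + 14 + 8 = 53.

53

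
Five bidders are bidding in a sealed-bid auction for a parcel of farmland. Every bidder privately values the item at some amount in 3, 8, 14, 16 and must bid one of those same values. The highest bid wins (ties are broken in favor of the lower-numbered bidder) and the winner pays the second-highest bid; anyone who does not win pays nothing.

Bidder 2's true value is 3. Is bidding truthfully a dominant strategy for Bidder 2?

Yes

Check each profile of the others' bids and compare truth against every alternative bid.
Others bid (3, 3, 3, 8): truth gives 0, best alternative gives -5.
Others bid (3, 3, 8, 3): truth gives 0, best alternative gives -5.
Others bid (3, 3, 8, 8): truth gives 0, best alternative gives -5.
Others bid (3, 8, 3, 3): truth gives 0, best alternative gives -5.
Others bid (3, 8, 3, 8): truth gives 0, best alternative gives -5.
Others bid (3, 8, 8, 3): truth gives 0, best alternative gives -5.
(Remaining 250 profiles checked similarly; truth is weakly best in each.)
In every case the truthful bid is at least as good as any alternative, so it is a dominant strategy.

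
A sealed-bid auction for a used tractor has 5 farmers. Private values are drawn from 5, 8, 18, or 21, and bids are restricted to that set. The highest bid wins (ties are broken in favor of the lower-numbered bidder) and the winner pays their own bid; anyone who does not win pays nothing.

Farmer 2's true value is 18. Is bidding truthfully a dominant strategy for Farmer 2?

Consider the case where Farmer 1 bids 5, Farmer 3 bids 5, Farmer 4 bids 5 and Farmer 5 bids 5.
Truthful bid 18: wins, pays 18, utility 18 - 18 = 0.
Bid 8 instead: wins, pays 8, utility 18 - 8 = 10.
Since 10 > 0, bidding 8 is strictly better here, so truthful bidding is not dominant.

No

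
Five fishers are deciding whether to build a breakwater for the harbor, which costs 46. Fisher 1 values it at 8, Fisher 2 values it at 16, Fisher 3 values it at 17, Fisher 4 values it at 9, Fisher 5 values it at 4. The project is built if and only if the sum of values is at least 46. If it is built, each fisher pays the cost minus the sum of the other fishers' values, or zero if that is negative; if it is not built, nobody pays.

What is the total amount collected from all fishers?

18

Total value 54 ≥ cost 46, so it is built.
Fisher 1: others sum to 46; max(0, 46 - 46) = 0.
Fisher 2: others sum to 38; max(0, 46 - 38) = 8.
Fisher 3: others sum to 37; max(0, 46 - 37) = 9.
Fisher 4: others sum to 45; max(0, 46 - 45) = 1.
Fisher 5: others sum to 50; max(0, 46 - 50) = 0.
Total collected = 0 + 8 + 9 + 1 + 0 = 18.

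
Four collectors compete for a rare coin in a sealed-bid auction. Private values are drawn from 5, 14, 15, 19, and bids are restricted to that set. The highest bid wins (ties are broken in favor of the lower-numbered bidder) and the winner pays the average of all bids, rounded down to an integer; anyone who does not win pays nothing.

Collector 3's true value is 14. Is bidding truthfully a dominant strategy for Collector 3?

No

Consider the case where Collector 1 bids 5, Collector 2 bids 5 and Collector 4 bids 15.
Truthful bid 14: loses, pays 0, utility 0.
Bid 15 instead: wins, pays 10, utility 14 - 10 = 4.
Since 4 > 0, bidding 15 is strictly better here, so truthful bidding is not dominant.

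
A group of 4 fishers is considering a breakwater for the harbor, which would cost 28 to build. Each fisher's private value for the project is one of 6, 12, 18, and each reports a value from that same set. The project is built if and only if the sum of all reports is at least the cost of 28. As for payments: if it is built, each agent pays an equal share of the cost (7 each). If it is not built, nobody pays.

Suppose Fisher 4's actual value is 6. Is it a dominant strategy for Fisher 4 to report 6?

Check each profile of the others' reports and compare truth against every alternative report.
Others report (6, 6, 6): truth gives 0, best alternative gives -1.
Others report (6, 6, 12): truth gives -1, best alternative gives -1.
Others report (6, 6, 18): truth gives -1, best alternative gives -1.
Others report (6, 12, 6): truth gives -1, best alternative gives -1.
Others report (6, 12, 12): truth gives -1, best alternative gives -1.
Others report (6, 12, 18): truth gives -1, best alternative gives -1.
(Remaining 21 profiles checked similarly; truth is weakly best in each.)
In every case the truthful report is at least as good as any alternative, so it is a dominant strategy.

Yes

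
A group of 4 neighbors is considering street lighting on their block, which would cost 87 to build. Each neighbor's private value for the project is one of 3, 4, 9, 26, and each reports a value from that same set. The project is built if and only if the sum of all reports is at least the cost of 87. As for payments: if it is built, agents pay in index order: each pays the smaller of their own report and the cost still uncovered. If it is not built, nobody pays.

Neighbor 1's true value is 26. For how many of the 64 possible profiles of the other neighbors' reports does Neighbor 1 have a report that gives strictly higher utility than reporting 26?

1

Others report (26, 26, 26): truth gives 0; report 9 gives 17 > 0. Violating.
Others report (3, 3, 3): truth gives 0; no alternative beats it.
Others report (3, 3, 4): truth gives 0; no alternative beats it.
(Checking all 64 profiles: 1 has a profitable deviation, 63 do not.)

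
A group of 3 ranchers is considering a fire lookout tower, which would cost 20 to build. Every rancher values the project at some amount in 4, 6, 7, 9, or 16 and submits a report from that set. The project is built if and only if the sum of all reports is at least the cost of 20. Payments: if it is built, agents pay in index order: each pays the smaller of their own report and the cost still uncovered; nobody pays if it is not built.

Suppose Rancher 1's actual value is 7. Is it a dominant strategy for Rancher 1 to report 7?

No

Consider the case where Rancher 2 reports 4 and Rancher 3 reports 16.
Truthful report 7: project built, pays 7, utility 7 - 7 = 0.
Report 4 instead: project built, pays 4, utility 7 - 4 = 3.
Since 3 > 0, reporting 4 is strictly better here, so truthful reporting is not dominant.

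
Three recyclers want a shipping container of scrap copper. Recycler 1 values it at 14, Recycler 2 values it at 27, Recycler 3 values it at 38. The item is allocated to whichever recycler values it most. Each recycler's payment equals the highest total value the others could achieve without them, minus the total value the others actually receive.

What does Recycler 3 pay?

27

Recycler 3 has the highest value and receives the item.
Without Recycler 3, the item would go to the next-highest value, 27, so the others could achieve 27.
With Recycler 3 present and winning, the others receive nothing, so their total is 0.
Payment = 27 - 0 = 27.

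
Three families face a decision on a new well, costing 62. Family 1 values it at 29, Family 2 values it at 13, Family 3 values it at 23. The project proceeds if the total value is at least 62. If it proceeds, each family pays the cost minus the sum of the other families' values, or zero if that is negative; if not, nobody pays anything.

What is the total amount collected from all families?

Total value 65 ≥ cost 62, so it is built.
Family 1: others sum to 36; max(0, 62 - 36) = 26.
Family 2: others sum to 52; max(0, 62 - 52) = 10.
Family 3: others sum to 42; max(0, 62 - 42) = 20.
Total collected = 26 + 10 + 20 = 56.

56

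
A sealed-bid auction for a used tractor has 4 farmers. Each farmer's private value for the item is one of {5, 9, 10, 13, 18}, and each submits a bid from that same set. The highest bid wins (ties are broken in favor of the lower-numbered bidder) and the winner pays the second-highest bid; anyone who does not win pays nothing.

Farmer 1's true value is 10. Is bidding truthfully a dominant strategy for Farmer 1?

Yes

Check each profile of the others' bids and compare truth against every alternative bid.
Others bid (5, 5, 5): truth gives 5, best alternative gives 5.
Others bid (5, 5, 9): truth gives 1, best alternative gives 1.
Others bid (5, 9, 5): truth gives 1, best alternative gives 1.
Others bid (5, 9, 9): truth gives 1, best alternative gives 1.
Others bid (9, 5, 5): truth gives 1, best alternative gives 1.
Others bid (9, 5, 9): truth gives 1, best alternative gives 1.
(Remaining 119 profiles checked similarly; truth is weakly best in each.)
In every case the truthful bid is at least as good as any alternative, so it is a dominant strategy.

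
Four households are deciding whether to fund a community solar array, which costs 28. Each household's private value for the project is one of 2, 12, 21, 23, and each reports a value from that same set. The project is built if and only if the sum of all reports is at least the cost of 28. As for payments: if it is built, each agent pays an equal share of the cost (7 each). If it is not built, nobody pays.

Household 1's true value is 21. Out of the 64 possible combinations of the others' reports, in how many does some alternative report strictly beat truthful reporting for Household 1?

1

Others report (2, 2, 2): truth gives 0; report 23 gives 14 > 0. Violating.
Others report (2, 2, 12): truth gives 14; no alternative beats it.
Others report (2, 2, 21): truth gives 14; no alternative beats it.
(Checking all 64 profiles: 1 has a profitable deviation, 63 do not.)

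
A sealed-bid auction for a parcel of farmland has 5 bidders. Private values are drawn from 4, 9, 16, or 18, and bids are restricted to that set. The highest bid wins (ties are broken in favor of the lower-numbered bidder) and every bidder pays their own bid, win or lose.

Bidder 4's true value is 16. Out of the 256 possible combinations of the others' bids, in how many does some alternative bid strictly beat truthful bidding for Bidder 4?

234

Others bid (4, 4, 4, 4): truth gives 0; bid 9 gives 7 > 0. Violating.
Others bid (4, 4, 4, 9): truth gives 0; bid 9 gives 7 > 0. Violating.
Others bid (4, 4, 4, 18): truth gives -16; bid 18 gives -2 > -16. Violating.
Others bid (4, 4, 9, 18): truth gives -16; bid 18 gives -2 > -16. Violating.
Others bid (4, 4, 4, 16): truth gives 0; no alternative beats it.
Others bid (4, 4, 9, 4): truth gives 0; no alternative beats it.
(Checking all 256 profiles: 234 have a profitable deviation, 22 do not.)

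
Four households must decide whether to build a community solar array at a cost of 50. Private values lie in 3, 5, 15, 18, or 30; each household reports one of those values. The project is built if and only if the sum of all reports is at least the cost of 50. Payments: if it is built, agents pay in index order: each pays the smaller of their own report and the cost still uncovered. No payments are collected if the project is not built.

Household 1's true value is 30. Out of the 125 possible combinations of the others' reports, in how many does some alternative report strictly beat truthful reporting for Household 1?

Others report (3, 3, 30): truth gives 0; report 15 gives 15 > 0. Violating.
Others report (3, 5, 30): truth gives 0; report 15 gives 15 > 0. Violating.
Others report (3, 15, 15): truth gives 0; report 18 gives 12 > 0. Violating.
Others report (3, 15, 18): truth gives 0; report 15 gives 15 > 0. Violating.
Others report (3, 3, 3): truth gives 0; no alternative beats it.
Others report (3, 3, 5): truth gives 0; no alternative beats it.
(Checking all 125 profiles: 93 have a profitable deviation, 32 do not.)

93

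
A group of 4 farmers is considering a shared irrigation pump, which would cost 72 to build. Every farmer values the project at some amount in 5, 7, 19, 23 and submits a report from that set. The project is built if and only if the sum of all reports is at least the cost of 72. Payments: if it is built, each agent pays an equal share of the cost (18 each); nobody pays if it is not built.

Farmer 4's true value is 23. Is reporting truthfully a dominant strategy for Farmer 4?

Check each profile of the others' reports and compare truth against every alternative report.
Others report (5, 23, 23): truth gives 5, best alternative gives 0.
Others report (7, 19, 23): truth gives 5, best alternative gives 0.
Others report (7, 23, 19): truth gives 5, best alternative gives 0.
Others report (19, 7, 23): truth gives 5, best alternative gives 0.
Others report (19, 23, 7): truth gives 5, best alternative gives 0.
Others report (23, 5, 23): truth gives 5, best alternative gives 0.
(Remaining 58 profiles checked similarly; truth is weakly best in each.)
In every case the truthful report is at least as good as any alternative, so it is a dominant strategy.

Yes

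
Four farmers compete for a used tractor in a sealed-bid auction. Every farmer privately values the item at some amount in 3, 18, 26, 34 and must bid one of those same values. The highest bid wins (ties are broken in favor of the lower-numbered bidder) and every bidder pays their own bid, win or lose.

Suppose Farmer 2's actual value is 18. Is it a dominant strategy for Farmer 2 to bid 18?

Consider the case where Farmer 1 bids 3, Farmer 3 bids 3 and Farmer 4 bids 26.
Truthful bid 18: loses but pays 18, utility -18.
Bid 3 instead: loses but pays 3, utility -3.
Since -3 > -18, bidding 3 is strictly better here, so truthful bidding is not dominant.

No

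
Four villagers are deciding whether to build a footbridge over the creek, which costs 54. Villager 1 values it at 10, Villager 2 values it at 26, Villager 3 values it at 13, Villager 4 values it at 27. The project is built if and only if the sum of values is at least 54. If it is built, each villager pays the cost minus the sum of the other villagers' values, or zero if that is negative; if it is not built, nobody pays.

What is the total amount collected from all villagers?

Total value 76 ≥ cost 54, so it is built.
Villager 1: others sum to 66; max(0, 54 - 66) = 0.
Villager 2: others sum to 50; max(0, 54 - 50) = 4.
Villager 3: others sum to 63; max(0, 54 - 63) = 0.
Villager 4: others sum to 49; max(0, 54 - 49) = 5.
Total collected = 0 + 4 + 0 + 5 = 9.

9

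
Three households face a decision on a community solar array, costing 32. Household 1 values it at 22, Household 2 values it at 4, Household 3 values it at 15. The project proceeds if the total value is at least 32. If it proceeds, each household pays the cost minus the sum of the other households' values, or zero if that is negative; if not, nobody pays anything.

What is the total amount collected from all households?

Total value 41 ≥ cost 32, so it is built.
Household 1: others sum to 19; max(0, 32 - 19) = 13.
Household 2: others sum to 37; max(0, 32 - 37) = 0.
Household 3: others sum to 26; max(0, 32 - 26) = 6.
Total collected = 13 + 0 + 6 = 19.

19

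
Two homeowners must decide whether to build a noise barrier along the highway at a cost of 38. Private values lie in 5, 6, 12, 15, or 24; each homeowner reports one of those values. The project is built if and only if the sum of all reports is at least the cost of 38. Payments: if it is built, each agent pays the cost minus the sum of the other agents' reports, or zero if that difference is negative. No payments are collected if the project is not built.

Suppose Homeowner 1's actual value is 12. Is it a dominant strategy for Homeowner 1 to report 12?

Yes

Check each profile of the others' reports and compare truth against every alternative report.
Others report (5): truth gives 0, best alternative gives 0.
Others report (6): truth gives 0, best alternative gives 0.
Others report (12): truth gives 0, best alternative gives 0.
Others report (15): truth gives 0, best alternative gives 0.
Others report (24): truth gives 0, best alternative gives 0.
In every case the truthful report is at least as good as any alternative, so it is a dominant strategy.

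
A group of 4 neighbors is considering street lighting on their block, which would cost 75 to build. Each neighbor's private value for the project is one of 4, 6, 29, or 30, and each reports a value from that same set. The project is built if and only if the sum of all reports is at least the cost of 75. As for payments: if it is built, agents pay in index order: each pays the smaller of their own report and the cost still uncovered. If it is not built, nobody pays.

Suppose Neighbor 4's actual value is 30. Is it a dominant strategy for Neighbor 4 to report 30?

Yes

Check each profile of the others' reports and compare truth against every alternative report.
Others report (29, 29, 29): truth gives 30, best alternative gives 30.
Others report (29, 29, 30): truth gives 30, best alternative gives 30.
Others report (29, 30, 29): truth gives 30, best alternative gives 30.
Others report (29, 30, 30): truth gives 30, best alternative gives 30.
Others report (30, 29, 29): truth gives 30, best alternative gives 30.
Others report (30, 29, 30): truth gives 30, best alternative gives 30.
(Remaining 58 profiles checked similarly; truth is weakly best in each.)
In every case the truthful report is at least as good as any alternative, so it is a dominant strategy.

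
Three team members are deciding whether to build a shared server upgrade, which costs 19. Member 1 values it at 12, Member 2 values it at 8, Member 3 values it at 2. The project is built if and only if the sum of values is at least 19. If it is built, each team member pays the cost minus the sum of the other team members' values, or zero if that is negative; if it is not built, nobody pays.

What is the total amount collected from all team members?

14

Total value 22 ≥ cost 19, so it is built.
Member 1: others sum to 10; max(0, 19 - 10) = 9.
Member 2: others sum to 14; max(0, 19 - 14) = 5.
Member 3: others sum to 20; max(0, 19 - 20) = 0.
Total collected = 9 + 5 + 0 = 14.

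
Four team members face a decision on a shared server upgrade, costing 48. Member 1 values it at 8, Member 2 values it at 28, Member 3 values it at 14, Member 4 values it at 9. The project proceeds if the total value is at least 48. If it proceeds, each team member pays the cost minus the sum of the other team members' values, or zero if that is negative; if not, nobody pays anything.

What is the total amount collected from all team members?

Total value 59 ≥ cost 48, so it is built.
Member 1: others sum to 51; max(0, 48 - 51) = 0.
Member 2: others sum to 31; max(0, 48 - 31) = 17.
Member 3: others sum to 45; max(0, 48 - 45) = 3.
Member 4: others sum to 50; max(0, 48 - 50) = 0.
Total collected = 0 + 17 + 3 + 0 = 20.

20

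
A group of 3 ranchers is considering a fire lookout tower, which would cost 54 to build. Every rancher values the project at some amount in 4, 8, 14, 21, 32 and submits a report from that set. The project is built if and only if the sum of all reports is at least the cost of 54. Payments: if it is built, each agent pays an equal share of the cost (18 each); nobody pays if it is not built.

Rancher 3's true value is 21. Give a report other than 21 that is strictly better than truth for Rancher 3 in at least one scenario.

32

Suppose Rancher 1 reports 4 and Rancher 2 reports 21.
Report 21: project not built, utility 0.
Report 32: project built, pays 18, utility 21 - 18 = 3.
So reporting 32 beats truth here (3 > 0).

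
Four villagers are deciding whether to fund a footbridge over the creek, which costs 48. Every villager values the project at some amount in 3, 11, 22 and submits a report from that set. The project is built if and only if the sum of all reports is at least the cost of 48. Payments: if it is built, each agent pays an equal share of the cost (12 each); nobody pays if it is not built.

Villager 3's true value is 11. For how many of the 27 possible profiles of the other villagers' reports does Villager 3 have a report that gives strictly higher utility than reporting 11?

3

Others report (11, 11, 22): truth gives -1; report 3 gives 0 > -1. Violating.
Others report (11, 22, 11): truth gives -1; report 3 gives 0 > -1. Violating.
Others report (22, 11, 11): truth gives -1; report 3 gives 0 > -1. Violating.
Others report (3, 3, 3): truth gives 0; no alternative beats it.
Others report (3, 3, 11): truth gives 0; no alternative beats it.
(Checking all 27 profiles: 3 have a profitable deviation, 24 do not.)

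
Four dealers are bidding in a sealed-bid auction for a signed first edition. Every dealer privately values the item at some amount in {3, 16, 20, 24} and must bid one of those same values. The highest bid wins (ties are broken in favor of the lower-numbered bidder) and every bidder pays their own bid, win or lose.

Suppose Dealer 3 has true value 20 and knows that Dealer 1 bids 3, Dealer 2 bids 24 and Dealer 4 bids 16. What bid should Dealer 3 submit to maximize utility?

3

Bid 3: loses but pays 3, utility -3.
Bid 16: loses but pays 16, utility -16.
Bid 20: loses but pays 20, utility -20.
Bid 24: loses but pays 24, utility -24.
The best choice is 3 with utility -3.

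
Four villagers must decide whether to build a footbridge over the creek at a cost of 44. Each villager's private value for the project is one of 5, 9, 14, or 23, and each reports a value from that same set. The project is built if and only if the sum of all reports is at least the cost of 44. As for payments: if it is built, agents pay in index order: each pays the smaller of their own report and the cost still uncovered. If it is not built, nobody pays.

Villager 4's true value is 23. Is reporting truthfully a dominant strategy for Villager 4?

Check each profile of the others' reports and compare truth against every alternative report.
Others report (5, 9, 14): truth gives 7, best alternative gives 0.
Others report (5, 14, 9): truth gives 7, best alternative gives 0.
Others report (9, 5, 14): truth gives 7, best alternative gives 0.
Others report (9, 14, 5): truth gives 7, best alternative gives 0.
Others report (14, 5, 9): truth gives 7, best alternative gives 0.
Others report (14, 9, 5): truth gives 7, best alternative gives 0.
(Remaining 58 profiles checked similarly; truth is weakly best in each.)
In every case the truthful report is at least as good as any alternative, so it is a dominant strategy.

Yes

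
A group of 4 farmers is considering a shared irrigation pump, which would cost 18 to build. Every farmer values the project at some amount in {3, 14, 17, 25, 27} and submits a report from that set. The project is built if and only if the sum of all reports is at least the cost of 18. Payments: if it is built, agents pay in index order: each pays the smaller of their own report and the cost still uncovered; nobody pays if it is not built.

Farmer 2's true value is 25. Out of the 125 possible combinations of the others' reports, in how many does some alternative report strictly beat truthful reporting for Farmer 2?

50

Others report (3, 3, 3): truth gives 10; report 14 gives 11 > 10. Violating.
Others report (3, 3, 14): truth gives 10; report 3 gives 22 > 10. Violating.
Others report (3, 3, 17): truth gives 10; report 3 gives 22 > 10. Violating.
Others report (3, 3, 25): truth gives 10; report 3 gives 22 > 10. Violating.
Others report (17, 3, 3): truth gives 24; no alternative beats it.
Others report (17, 3, 14): truth gives 24; no alternative beats it.
(Checking all 125 profiles: 50 have a profitable deviation, 75 do not.)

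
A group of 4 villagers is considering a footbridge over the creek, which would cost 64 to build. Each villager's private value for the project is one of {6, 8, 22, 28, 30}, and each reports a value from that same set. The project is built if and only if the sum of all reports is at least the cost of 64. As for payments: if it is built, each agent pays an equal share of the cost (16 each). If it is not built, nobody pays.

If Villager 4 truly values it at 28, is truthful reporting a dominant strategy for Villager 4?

Consider the case where Villager 1 reports 6, Villager 2 reports 6 and Villager 3 reports 22.
Truthful report 28: project not built, utility 0.
Report 30 instead: project built, pays 16, utility 28 - 16 = 12.
Since 12 > 0, reporting 30 is strictly better here, so truthful reporting is not dominant.

No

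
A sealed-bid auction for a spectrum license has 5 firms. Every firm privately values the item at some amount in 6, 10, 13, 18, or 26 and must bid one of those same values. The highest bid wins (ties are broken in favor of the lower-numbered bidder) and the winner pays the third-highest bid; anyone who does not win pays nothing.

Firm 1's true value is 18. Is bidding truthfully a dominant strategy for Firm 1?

Consider the case where Firm 2 bids 6, Firm 3 bids 6, Firm 4 bids 6 and Firm 5 bids 26.
Truthful bid 18: loses, pays 0, utility 0.
Bid 26 instead: wins, pays 6, utility 18 - 6 = 12.
Since 12 > 0, bidding 26 is strictly better here, so truthful bidding is not dominant.

No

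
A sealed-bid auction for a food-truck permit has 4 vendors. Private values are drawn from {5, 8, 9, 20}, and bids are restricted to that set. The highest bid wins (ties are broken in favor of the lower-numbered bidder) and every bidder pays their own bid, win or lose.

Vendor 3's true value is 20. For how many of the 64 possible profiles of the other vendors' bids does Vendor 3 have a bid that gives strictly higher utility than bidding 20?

40

Others bid (5, 5, 5): truth gives 0; bid 8 gives 12 > 0. Violating.
Others bid (5, 5, 8): truth gives 0; bid 8 gives 12 > 0. Violating.
Others bid (5, 5, 9): truth gives 0; bid 9 gives 11 > 0. Violating.
Others bid (5, 8, 5): truth gives 0; bid 9 gives 11 > 0. Violating.
Others bid (5, 5, 20): truth gives 0; no alternative beats it.
Others bid (5, 8, 20): truth gives 0; no alternative beats it.
(Checking all 64 profiles: 40 have a profitable deviation, 24 do not.)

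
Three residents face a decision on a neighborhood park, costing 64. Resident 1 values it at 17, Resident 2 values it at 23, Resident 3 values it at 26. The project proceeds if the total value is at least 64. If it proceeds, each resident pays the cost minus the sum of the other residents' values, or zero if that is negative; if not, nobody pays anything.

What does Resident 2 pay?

21

Total value 66 ≥ cost 64, so the project is built.
The other residents' values sum to 43.
Cost minus that sum is 64 - 43 = 21.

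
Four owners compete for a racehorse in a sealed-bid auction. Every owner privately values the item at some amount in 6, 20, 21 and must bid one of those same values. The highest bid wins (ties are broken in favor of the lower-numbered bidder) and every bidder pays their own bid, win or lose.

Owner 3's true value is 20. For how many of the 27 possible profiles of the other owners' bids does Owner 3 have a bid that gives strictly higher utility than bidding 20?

Others bid (6, 6, 21): truth gives -20; bid 21 gives -1 > -20. Violating.
Others bid (6, 20, 6): truth gives -20; bid 21 gives -1 > -20. Violating.
Others bid (6, 20, 20): truth gives -20; bid 21 gives -1 > -20. Violating.
Others bid (6, 20, 21): truth gives -20; bid 21 gives -1 > -20. Violating.
Others bid (6, 6, 6): truth gives 0; no alternative beats it.
Others bid (6, 6, 20): truth gives 0; no alternative beats it.
(Checking all 27 profiles: 25 have a profitable deviation, 2 do not.)

25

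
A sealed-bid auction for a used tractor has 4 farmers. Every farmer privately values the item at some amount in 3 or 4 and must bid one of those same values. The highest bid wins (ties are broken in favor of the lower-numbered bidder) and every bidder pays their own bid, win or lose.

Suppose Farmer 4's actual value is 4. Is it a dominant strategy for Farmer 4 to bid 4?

No

Consider the case where Farmer 1 bids 3, Farmer 2 bids 3 and Farmer 3 bids 4.
Truthful bid 4: loses but pays 4, utility -4.
Bid 3 instead: loses but pays 3, utility -3.
Since -3 > -4, bidding 3 is strictly better here, so truthful bidding is not dominant.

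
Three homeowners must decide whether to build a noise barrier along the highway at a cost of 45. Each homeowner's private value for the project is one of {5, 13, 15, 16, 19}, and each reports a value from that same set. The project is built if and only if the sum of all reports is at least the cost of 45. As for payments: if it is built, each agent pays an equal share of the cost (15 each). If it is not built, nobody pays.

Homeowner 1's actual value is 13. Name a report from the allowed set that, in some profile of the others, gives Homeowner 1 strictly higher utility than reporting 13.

5

Suppose Homeowner 2 reports 13 and Homeowner 3 reports 19.
Report 13: project built, pays 15, utility 13 - 15 = -2.
Report 5: project not built, utility 0.
So reporting 5 beats truth here (0 > -2).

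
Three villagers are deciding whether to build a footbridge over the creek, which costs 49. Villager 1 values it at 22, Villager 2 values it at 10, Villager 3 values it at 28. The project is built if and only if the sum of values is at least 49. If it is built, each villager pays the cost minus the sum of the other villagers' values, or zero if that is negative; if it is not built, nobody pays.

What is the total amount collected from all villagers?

28

Total value 60 ≥ cost 49, so it is built.
Villager 1: others sum to 38; max(0, 49 - 38) = 11.
Villager 2: others sum to 50; max(0, 49 - 50) = 0.
Villager 3: others sum to 32; max(0, 49 - 32) = 17.
Total collected = 11 + 0 + 17 = 28.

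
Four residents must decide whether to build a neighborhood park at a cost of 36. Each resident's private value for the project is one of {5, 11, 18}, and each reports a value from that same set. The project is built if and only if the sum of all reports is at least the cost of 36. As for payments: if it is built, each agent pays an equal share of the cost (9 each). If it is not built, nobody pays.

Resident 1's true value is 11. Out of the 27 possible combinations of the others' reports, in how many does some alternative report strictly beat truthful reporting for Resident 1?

3

Others report (5, 5, 11): truth gives 0; report 18 gives 2 > 0. Violating.
Others report (5, 11, 5): truth gives 0; report 18 gives 2 > 0. Violating.
Others report (11, 5, 5): truth gives 0; report 18 gives 2 > 0. Violating.
Others report (5, 5, 5): truth gives 0; no alternative beats it.
Others report (5, 5, 18): truth gives 2; no alternative beats it.
(Checking all 27 profiles: 3 have a profitable deviation, 24 do not.)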